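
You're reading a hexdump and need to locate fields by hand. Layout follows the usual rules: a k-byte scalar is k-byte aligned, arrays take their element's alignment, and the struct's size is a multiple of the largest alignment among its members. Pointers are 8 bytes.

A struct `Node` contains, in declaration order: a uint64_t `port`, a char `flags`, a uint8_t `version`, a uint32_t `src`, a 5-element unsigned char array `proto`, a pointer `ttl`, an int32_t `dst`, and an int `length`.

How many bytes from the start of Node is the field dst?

0..8  port  (8B, 8-aligned)
8..9  flags  (1B, 1-aligned)
9..10  version  (1B, 1-aligned)
10..12  -- padding (2B)
12..16  src  (4B, 4-aligned)
16..21  proto  (5B, 1-aligned)
21..24  -- padding (3B)
24..32  ttl  (8B, 8-aligned)
32..36  dst  (4B, 4-aligned)

32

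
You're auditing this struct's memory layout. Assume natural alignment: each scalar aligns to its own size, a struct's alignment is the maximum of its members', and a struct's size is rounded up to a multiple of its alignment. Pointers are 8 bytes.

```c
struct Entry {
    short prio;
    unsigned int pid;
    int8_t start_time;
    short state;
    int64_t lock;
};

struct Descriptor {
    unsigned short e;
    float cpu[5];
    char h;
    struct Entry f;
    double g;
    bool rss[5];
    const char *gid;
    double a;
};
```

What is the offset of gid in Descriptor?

72

Entry: 0..2  prio  (2B, 2-aligned); 2..4  -- padding (2B); 4..8  pid  (4B, 4-aligned); 8..9  start_time  (1B, 1-aligned); 9..10  -- padding (1B); 10..12  state  (2B, 2-aligned); 12..16  -- padding (4B); 16..24  lock  (8B, 8-aligned); sizeof = 24, alignof = 8
0..2  e  (2B, 2-aligned)
2..4  -- padding (2B)
4..24  cpu  (20B, 4-aligned)
24..25  h  (1B, 1-aligned)
25..32  -- padding (7B)
32..56  f  (24B, 8-aligned)
56..64  g  (8B, 8-aligned)
64..69  rss  (5B, 1-aligned)
69..72  -- padding (3B)
72..80  gid  (8B, 8-aligned)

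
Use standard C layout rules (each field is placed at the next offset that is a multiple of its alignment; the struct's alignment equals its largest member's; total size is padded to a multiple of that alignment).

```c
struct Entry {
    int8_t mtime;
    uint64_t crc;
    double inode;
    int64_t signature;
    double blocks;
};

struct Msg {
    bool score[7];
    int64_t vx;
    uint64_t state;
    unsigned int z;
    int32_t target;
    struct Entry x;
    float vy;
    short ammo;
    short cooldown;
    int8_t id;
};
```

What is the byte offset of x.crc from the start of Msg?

Entry: 0..1  mtime  (1B, 1-aligned); 1..8  -- padding (7B); 8..16  crc  (8B, 8-aligned); 16..24  inode  (8B, 8-aligned); 24..32  signature  (8B, 8-aligned); 32..40  blocks  (8B, 8-aligned); sizeof = 40, alignof = 8
0..7  score  (7B, 1-aligned)
7..8  -- padding (1B)
8..16  vx  (8B, 8-aligned)
16..24  state  (8B, 8-aligned)
24..28  z  (4B, 4-aligned)
28..32  target  (4B, 4-aligned)
32..72  x  (40B, 8-aligned)
within Entry: crc at 8
32 + 8 = 40

40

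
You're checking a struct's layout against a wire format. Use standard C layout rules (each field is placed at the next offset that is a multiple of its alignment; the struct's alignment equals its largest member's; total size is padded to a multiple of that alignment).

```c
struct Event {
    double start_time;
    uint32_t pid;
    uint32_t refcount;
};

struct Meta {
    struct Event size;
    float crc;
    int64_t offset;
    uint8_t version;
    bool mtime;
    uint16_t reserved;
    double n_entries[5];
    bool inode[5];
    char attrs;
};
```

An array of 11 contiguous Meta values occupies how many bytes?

968

Event: start_time at 0 (size 8, align 8) → ends 8; pid at 8 (size 4, align 4) → ends 12; refcount at 12 (size 4, align 4) → ends 16; total 16 bytes, alignment 8
size at 0 (size 16, align 8) → ends 16
crc at 16 (size 4, align 4) → ends 20
pad 4 to align 8 for offset
offset at 24 (size 8, align 8) → ends 32
version at 32 (size 1, align 1) → ends 33
mtime at 33 (size 1, align 1) → ends 34
reserved at 34 (size 2, align 2) → ends 36
pad 4 to align 8 for n_entries
n_entries at 40 (size 40, align 8) → ends 80
inode at 80 (size 5, align 1) → ends 85
attrs at 85 (size 1, align 1) → ends 86
tail pad 2 to reach multiple of 8
total 88 bytes, alignment 8
array of 11: 11 × 88 = 968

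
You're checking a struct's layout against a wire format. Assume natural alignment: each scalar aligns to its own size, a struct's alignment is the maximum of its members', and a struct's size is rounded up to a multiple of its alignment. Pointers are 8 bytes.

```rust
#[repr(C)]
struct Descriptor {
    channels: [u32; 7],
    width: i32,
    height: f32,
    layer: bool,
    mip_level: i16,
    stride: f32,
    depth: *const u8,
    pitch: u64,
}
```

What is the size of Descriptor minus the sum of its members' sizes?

5

0..28  channels  (28B, 4-aligned)
28..32  width  (4B, 4-aligned)
32..36  height  (4B, 4-aligned)
36..37  layer  (1B, 1-aligned)
37..38  -- padding (1B)
38..40  mip_level  (2B, 2-aligned)
40..44  stride  (4B, 4-aligned)
44..48  -- padding (4B)
48..56  depth  (8B, 8-aligned)
56..64  pitch  (8B, 8-aligned)
sizeof = 64, alignof = 8
data bytes 59, size 64 → padding 5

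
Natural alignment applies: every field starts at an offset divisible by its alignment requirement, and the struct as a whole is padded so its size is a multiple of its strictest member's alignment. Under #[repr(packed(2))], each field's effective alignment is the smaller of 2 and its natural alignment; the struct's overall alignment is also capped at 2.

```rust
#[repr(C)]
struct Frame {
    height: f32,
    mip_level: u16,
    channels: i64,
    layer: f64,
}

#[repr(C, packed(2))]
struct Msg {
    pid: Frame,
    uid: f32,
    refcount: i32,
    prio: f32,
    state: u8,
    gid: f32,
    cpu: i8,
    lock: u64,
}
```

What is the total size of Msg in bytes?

52

Frame: 0..4  height  (4B, 4-aligned); 4..6  mip_level  (2B, 2-aligned); 6..8  -- padding (2B); 8..16  channels  (8B, 8-aligned); 16..24  layer  (8B, 8-aligned); sizeof = 24, alignof = 8
0..24  pid  (24B, 2-aligned)
24..28  uid  (4B, 2-aligned)
28..32  refcount  (4B, 2-aligned)
32..36  prio  (4B, 2-aligned)
36..37  state  (1B, 1-aligned)
37..38  -- padding (1B)
38..42  gid  (4B, 2-aligned)
42..43  cpu  (1B, 1-aligned)
43..44  -- padding (1B)
44..52  lock  (8B, 2-aligned)
sizeof = 52, alignof = 2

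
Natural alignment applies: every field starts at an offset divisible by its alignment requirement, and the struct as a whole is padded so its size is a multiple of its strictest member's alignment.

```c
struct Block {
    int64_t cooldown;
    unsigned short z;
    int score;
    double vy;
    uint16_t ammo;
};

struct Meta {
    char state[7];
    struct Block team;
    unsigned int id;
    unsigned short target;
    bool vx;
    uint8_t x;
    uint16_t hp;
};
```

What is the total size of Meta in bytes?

Block: @0: cooldown [8B, align 8] → 8; @8: z [2B, align 2] → 10; +2 pad (align 4); @12: score [4B, align 4] → 16; @16: vy [8B, align 8] → 24; @24: ammo [2B, align 2] → 26; +6 tail pad (align 8); size 32, align 8
@0: state [7B, align 1] → 7
+1 pad (align 8)
@8: team [32B, align 8] → 40
@40: id [4B, align 4] → 44
@44: target [2B, align 2] → 46
@46: vx [1B, align 1] → 47
@47: x [1B, align 1] → 48
@48: hp [2B, align 2] → 50
+6 tail pad (align 8)
size 56, align 8

56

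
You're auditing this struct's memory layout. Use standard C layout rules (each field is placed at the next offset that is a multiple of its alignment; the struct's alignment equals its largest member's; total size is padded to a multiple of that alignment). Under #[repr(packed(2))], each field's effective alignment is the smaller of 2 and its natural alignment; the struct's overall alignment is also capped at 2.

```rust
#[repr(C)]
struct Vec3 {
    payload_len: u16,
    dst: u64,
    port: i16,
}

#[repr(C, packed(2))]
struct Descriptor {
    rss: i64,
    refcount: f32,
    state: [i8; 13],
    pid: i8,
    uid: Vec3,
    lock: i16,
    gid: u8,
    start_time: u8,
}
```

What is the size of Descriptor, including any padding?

54

Vec3: payload_len at 0 (size 2, align 2) → ends 2; pad 6 to align 8 for dst; dst at 8 (size 8, align 8) → ends 16; port at 16 (size 2, align 2) → ends 18; tail pad 6 to reach multiple of 8; total 24 bytes, alignment 8
rss at 0 (size 8, align 2) → ends 8
refcount at 8 (size 4, align 2) → ends 12
state at 12 (size 13, align 1) → ends 25
pid at 25 (size 1, align 1) → ends 26
uid at 26 (size 24, align 2) → ends 50
lock at 50 (size 2, align 2) → ends 52
gid at 52 (size 1, align 1) → ends 53
start_time at 53 (size 1, align 1) → ends 54
total 54 bytes, alignment 2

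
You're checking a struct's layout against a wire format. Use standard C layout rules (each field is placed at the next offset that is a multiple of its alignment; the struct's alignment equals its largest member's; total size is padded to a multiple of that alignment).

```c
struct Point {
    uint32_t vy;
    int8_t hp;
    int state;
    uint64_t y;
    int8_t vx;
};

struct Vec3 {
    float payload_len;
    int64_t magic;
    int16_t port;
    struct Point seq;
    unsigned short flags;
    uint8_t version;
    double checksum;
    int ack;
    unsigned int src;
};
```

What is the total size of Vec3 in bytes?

80 bytes

Point: @0: vy [4B, align 4] → 4; @4: hp [1B, align 1] → 5; +3 pad (align 4); @8: state [4B, align 4] → 12; +4 pad (align 8); @16: y [8B, align 8] → 24; @24: vx [1B, align 1] → 25; +7 tail pad (align 8); size 32, align 8
@0: payload_len [4B, align 4] → 4
+4 pad (align 8)
@8: magic [8B, align 8] → 16
@16: port [2B, align 2] → 18
+6 pad (align 8)
@24: seq [32B, align 8] → 56
@56: flags [2B, align 2] → 58
@58: version [1B, align 1] → 59
+5 pad (align 8)
@64: checksum [8B, align 8] → 72
@72: ack [4B, align 4] → 76
@76: src [4B, align 4] → 80
size 80, align 8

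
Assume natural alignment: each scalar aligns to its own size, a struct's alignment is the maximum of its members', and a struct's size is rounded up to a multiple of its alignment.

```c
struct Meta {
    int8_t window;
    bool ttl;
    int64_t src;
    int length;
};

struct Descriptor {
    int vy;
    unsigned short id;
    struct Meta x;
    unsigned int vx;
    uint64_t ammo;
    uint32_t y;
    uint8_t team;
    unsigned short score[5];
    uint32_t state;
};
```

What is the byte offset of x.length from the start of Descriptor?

Meta: 0..1  window  (1B, 1-aligned); 1..2  ttl  (1B, 1-aligned); 2..8  -- padding (6B); 8..16  src  (8B, 8-aligned); 16..20  length  (4B, 4-aligned); 20..24  -- tail padding (4B); sizeof = 24, alignof = 8
0..4  vy  (4B, 4-aligned)
4..6  id  (2B, 2-aligned)
6..8  -- padding (2B)
8..32  x  (24B, 8-aligned)
within Meta: length at 16
8 + 16 = 24

24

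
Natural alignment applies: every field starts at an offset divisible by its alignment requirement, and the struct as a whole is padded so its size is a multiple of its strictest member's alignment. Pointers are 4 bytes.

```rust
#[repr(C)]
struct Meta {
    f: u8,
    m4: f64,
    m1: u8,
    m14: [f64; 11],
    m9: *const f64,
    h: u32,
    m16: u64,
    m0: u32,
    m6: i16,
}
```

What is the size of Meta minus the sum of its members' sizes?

16

@0: f [1B, align 1] → 1
+7 pad (align 8)
@8: m4 [8B, align 8] → 16
@16: m1 [1B, align 1] → 17
+7 pad (align 8)
@24: m14 [88B, align 8] → 112
@112: m9 [4B, align 4] → 116
@116: h [4B, align 4] → 120
@120: m16 [8B, align 8] → 128
@128: m0 [4B, align 4] → 132
@132: m6 [2B, align 2] → 134
+2 tail pad (align 8)
size 136, align 8
data bytes 120, size 136 → padding 16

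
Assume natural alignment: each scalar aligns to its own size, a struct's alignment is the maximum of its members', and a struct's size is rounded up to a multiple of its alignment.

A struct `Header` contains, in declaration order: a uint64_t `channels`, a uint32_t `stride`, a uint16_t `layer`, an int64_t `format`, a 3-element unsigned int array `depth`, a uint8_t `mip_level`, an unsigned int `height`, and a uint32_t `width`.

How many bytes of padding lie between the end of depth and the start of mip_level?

@0: channels [8B, align 8] → 8
@8: stride [4B, align 4] → 12
@12: layer [2B, align 2] → 14
+2 pad (align 8)
@16: format [8B, align 8] → 24
@24: depth [12B, align 4] → 36
@36: mip_level [1B, align 1] → 37

0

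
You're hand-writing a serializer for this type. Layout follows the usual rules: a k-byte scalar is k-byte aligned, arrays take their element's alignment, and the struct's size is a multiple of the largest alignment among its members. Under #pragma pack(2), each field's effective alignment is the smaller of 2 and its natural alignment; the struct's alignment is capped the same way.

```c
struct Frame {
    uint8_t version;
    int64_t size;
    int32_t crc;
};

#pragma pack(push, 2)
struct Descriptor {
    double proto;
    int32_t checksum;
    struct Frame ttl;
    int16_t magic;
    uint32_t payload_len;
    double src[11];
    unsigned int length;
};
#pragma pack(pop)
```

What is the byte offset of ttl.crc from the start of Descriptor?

Frame: version at 0 (size 1, align 1) → ends 1; pad 7 to align 8 for size; size at 8 (size 8, align 8) → ends 16; crc at 16 (size 4, align 4) → ends 20; tail pad 4 to reach multiple of 8; total 24 bytes, alignment 8
proto at 0 (size 8, align 2) → ends 8
checksum at 8 (size 4, align 2) → ends 12
ttl at 12 (size 24, align 2) → ends 36
within Frame: crc at 16
12 + 16 = 28

28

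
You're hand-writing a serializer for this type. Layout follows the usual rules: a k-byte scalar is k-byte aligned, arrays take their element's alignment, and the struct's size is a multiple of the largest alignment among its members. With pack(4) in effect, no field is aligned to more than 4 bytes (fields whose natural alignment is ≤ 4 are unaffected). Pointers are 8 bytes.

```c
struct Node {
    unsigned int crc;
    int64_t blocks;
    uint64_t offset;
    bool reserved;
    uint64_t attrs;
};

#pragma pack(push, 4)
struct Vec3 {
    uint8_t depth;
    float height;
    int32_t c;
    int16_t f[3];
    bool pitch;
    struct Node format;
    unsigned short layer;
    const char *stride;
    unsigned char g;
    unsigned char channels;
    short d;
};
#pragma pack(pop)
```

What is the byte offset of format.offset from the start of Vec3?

36

Node: 0..4  crc  (4B, 4-aligned); 4..8  -- padding (4B); 8..16  blocks  (8B, 8-aligned); 16..24  offset  (8B, 8-aligned); 24..25  reserved  (1B, 1-aligned); 25..32  -- padding (7B); 32..40  attrs  (8B, 8-aligned); sizeof = 40, alignof = 8
0..1  depth  (1B, 1-aligned)
1..4  -- padding (3B)
4..8  height  (4B, 4-aligned)
8..12  c  (4B, 4-aligned)
12..18  f  (6B, 2-aligned)
18..19  pitch  (1B, 1-aligned)
19..20  -- padding (1B)
20..60  format  (40B, 4-aligned)
within Node: offset at 16
20 + 16 = 36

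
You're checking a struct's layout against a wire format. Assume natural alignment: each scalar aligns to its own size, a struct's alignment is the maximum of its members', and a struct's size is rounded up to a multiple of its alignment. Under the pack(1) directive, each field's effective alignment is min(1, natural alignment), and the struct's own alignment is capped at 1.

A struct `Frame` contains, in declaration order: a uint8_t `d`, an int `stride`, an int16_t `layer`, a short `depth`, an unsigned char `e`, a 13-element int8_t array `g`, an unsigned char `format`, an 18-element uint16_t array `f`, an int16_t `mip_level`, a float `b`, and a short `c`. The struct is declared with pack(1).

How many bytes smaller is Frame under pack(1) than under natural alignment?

8

natural layout:
  @0: d [1B, align 1] → 1
  +3 pad (align 4)
  @4: stride [4B, align 4] → 8
  @8: layer [2B, align 2] → 10
  @10: depth [2B, align 2] → 12
  @12: e [1B, align 1] → 13
  @13: g [13B, align 1] → 26
  @26: format [1B, align 1] → 27
  +1 pad (align 2)
  @28: f [36B, align 2] → 64
  @64: mip_level [2B, align 2] → 66
  +2 pad (align 4)
  @68: b [4B, align 4] → 72
  @72: c [2B, align 2] → 74
  +2 tail pad (align 4)
  size 76, align 4
packed(1) layout:
  @0: d [1B, align 1] → 1
  @1: stride [4B, align 1] → 5
  @5: layer [2B, align 1] → 7
  @7: depth [2B, align 1] → 9
  @9: e [1B, align 1] → 10
  @10: g [13B, align 1] → 23
  @23: format [1B, align 1] → 24
  @24: f [36B, align 1] → 60
  @60: mip_level [2B, align 1] → 62
  @62: b [4B, align 1] → 66
  @66: c [2B, align 1] → 68
  size 68, align 1
76 − 68 = 8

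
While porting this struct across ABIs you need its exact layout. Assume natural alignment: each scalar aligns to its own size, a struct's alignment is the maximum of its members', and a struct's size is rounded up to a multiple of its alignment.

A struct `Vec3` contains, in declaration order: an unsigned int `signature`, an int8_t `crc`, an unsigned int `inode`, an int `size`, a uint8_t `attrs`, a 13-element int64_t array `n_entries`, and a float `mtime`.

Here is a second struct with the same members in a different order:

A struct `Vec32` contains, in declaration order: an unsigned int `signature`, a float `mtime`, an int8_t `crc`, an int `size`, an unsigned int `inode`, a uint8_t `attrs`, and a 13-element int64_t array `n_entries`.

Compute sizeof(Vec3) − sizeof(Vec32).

8

0..4  signature  (4B, 4-aligned)
4..5  crc  (1B, 1-aligned)
5..8  -- padding (3B)
8..12  inode  (4B, 4-aligned)
12..16  size  (4B, 4-aligned)
16..17  attrs  (1B, 1-aligned)
17..24  -- padding (7B)
24..128  n_entries  (104B, 8-aligned)
128..132  mtime  (4B, 4-aligned)
132..136  -- tail padding (4B)
sizeof = 136, alignof = 8
— Vec32 —
0..4  signature  (4B, 4-aligned)
4..8  mtime  (4B, 4-aligned)
8..9  crc  (1B, 1-aligned)
9..12  -- padding (3B)
12..16  size  (4B, 4-aligned)
16..20  inode  (4B, 4-aligned)
20..21  attrs  (1B, 1-aligned)
21..24  -- padding (3B)
24..128  n_entries  (104B, 8-aligned)
sizeof = 128, alignof = 8
136 − 128 = 8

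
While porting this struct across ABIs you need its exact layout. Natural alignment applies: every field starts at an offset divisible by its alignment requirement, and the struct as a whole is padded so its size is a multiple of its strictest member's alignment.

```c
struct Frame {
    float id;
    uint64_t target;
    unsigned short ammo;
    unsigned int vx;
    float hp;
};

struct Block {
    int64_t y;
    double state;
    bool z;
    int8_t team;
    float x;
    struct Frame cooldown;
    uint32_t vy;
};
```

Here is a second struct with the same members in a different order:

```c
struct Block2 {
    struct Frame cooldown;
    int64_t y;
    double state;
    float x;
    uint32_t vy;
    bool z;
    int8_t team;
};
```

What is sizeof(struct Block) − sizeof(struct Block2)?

0

Frame: 0..4  id  (4B, 4-aligned); 4..8  -- padding (4B); 8..16  target  (8B, 8-aligned); 16..18  ammo  (2B, 2-aligned); 18..20  -- padding (2B); 20..24  vx  (4B, 4-aligned); 24..28  hp  (4B, 4-aligned); 28..32  -- tail padding (4B); sizeof = 32, alignof = 8
0..8  y  (8B, 8-aligned)
8..16  state  (8B, 8-aligned)
16..17  z  (1B, 1-aligned)
17..18  team  (1B, 1-aligned)
18..20  -- padding (2B)
20..24  x  (4B, 4-aligned)
24..56  cooldown  (32B, 8-aligned)
56..60  vy  (4B, 4-aligned)
60..64  -- tail padding (4B)
sizeof = 64, alignof = 8
— Block2 —
0..32  cooldown  (32B, 8-aligned)
32..40  y  (8B, 8-aligned)
40..48  state  (8B, 8-aligned)
48..52  x  (4B, 4-aligned)
52..56  vy  (4B, 4-aligned)
56..57  z  (1B, 1-aligned)
57..58  team  (1B, 1-aligned)
58..64  -- tail padding (6B)
sizeof = 64, alignof = 8
64 − 64 = 0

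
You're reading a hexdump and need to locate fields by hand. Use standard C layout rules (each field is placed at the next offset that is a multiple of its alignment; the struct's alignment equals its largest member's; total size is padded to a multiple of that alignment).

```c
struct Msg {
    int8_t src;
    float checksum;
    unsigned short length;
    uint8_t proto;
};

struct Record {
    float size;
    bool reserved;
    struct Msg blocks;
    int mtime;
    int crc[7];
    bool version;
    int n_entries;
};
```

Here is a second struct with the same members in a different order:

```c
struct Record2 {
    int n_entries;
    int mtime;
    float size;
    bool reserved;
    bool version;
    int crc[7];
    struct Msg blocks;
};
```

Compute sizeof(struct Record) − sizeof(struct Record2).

4

Msg: src at 0 (size 1, align 1) → ends 1; pad 3 to align 4 for checksum; checksum at 4 (size 4, align 4) → ends 8; length at 8 (size 2, align 2) → ends 10; proto at 10 (size 1, align 1) → ends 11; tail pad 1 to reach multiple of 4; total 12 bytes, alignment 4
size at 0 (size 4, align 4) → ends 4
reserved at 4 (size 1, align 1) → ends 5
pad 3 to align 4 for blocks
blocks at 8 (size 12, align 4) → ends 20
mtime at 20 (size 4, align 4) → ends 24
crc at 24 (size 28, align 4) → ends 52
version at 52 (size 1, align 1) → ends 53
pad 3 to align 4 for n_entries
n_entries at 56 (size 4, align 4) → ends 60
total 60 bytes, alignment 4
— Record2 —
n_entries at 0 (size 4, align 4) → ends 4
mtime at 4 (size 4, align 4) → ends 8
size at 8 (size 4, align 4) → ends 12
reserved at 12 (size 1, align 1) → ends 13
version at 13 (size 1, align 1) → ends 14
pad 2 to align 4 for crc
crc at 16 (size 28, align 4) → ends 44
blocks at 44 (size 12, align 4) → ends 56
total 56 bytes, alignment 4
60 − 56 = 4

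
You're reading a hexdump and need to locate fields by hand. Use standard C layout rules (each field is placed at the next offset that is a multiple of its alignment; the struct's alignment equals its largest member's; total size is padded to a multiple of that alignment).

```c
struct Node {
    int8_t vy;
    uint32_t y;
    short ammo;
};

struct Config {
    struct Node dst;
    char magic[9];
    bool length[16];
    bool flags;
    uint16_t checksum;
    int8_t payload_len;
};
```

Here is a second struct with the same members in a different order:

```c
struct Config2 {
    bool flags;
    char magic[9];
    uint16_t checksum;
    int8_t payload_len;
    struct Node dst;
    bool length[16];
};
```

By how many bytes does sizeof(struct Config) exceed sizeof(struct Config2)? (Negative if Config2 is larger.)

0

Node: 0..1  vy  (1B, 1-aligned); 1..4  -- padding (3B); 4..8  y  (4B, 4-aligned); 8..10  ammo  (2B, 2-aligned); 10..12  -- tail padding (2B); sizeof = 12, alignof = 4
0..12  dst  (12B, 4-aligned)
12..21  magic  (9B, 1-aligned)
21..37  length  (16B, 1-aligned)
37..38  flags  (1B, 1-aligned)
38..40  checksum  (2B, 2-aligned)
40..41  payload_len  (1B, 1-aligned)
41..44  -- tail padding (3B)
sizeof = 44, alignof = 4
— Config2 —
0..1  flags  (1B, 1-aligned)
1..10  magic  (9B, 1-aligned)
10..12  checksum  (2B, 2-aligned)
12..13  payload_len  (1B, 1-aligned)
13..16  -- padding (3B)
16..28  dst  (12B, 4-aligned)
28..44  length  (16B, 1-aligned)
sizeof = 44, alignof = 4
44 − 44 = 0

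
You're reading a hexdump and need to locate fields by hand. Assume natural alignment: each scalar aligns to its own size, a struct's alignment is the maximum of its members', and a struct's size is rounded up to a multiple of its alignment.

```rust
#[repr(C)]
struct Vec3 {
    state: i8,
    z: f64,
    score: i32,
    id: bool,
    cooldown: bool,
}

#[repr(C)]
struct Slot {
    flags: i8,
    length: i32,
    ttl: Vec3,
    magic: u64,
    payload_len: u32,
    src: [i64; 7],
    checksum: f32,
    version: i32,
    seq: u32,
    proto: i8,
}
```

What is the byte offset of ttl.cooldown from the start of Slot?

29

Vec3: state at 0 (size 1, align 1) → ends 1; pad 7 to align 8 for z; z at 8 (size 8, align 8) → ends 16; score at 16 (size 4, align 4) → ends 20; id at 20 (size 1, align 1) → ends 21; cooldown at 21 (size 1, align 1) → ends 22; tail pad 2 to reach multiple of 8; total 24 bytes, alignment 8
flags at 0 (size 1, align 1) → ends 1
pad 3 to align 4 for length
length at 4 (size 4, align 4) → ends 8
ttl at 8 (size 24, align 8) → ends 32
within Vec3: cooldown at 21
8 + 21 = 29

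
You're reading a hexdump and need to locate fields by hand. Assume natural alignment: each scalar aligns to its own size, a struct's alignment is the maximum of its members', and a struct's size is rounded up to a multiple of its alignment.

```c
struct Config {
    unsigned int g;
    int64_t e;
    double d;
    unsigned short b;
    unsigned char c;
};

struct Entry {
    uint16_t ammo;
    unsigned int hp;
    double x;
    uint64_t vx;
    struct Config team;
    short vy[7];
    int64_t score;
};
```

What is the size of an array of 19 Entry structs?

Config: g at 0 (size 4, align 4) → ends 4; pad 4 to align 8 for e; e at 8 (size 8, align 8) → ends 16; d at 16 (size 8, align 8) → ends 24; b at 24 (size 2, align 2) → ends 26; c at 26 (size 1, align 1) → ends 27; tail pad 5 to reach multiple of 8; total 32 bytes, alignment 8
ammo at 0 (size 2, align 2) → ends 2
pad 2 to align 4 for hp
hp at 4 (size 4, align 4) → ends 8
x at 8 (size 8, align 8) → ends 16
vx at 16 (size 8, align 8) → ends 24
team at 24 (size 32, align 8) → ends 56
vy at 56 (size 14, align 2) → ends 70
pad 2 to align 8 for score
score at 72 (size 8, align 8) → ends 80
total 80 bytes, alignment 8
array of 19: 19 × 80 = 1520

1520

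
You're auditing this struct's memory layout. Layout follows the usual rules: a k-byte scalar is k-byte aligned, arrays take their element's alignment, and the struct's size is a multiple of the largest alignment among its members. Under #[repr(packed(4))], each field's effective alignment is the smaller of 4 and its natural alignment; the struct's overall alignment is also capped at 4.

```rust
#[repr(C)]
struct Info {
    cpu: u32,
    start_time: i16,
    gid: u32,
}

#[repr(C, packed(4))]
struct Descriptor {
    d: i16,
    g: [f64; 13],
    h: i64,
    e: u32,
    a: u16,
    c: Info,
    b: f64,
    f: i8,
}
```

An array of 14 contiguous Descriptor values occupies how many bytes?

Info: 0..4  cpu  (4B, 4-aligned); 4..6  start_time  (2B, 2-aligned); 6..8  -- padding (2B); 8..12  gid  (4B, 4-aligned); sizeof = 12, alignof = 4
0..2  d  (2B, 2-aligned)
2..4  -- padding (2B)
4..108  g  (104B, 4-aligned)
108..116  h  (8B, 4-aligned)
116..120  e  (4B, 4-aligned)
120..122  a  (2B, 2-aligned)
122..124  -- padding (2B)
124..136  c  (12B, 4-aligned)
136..144  b  (8B, 4-aligned)
144..145  f  (1B, 1-aligned)
145..148  -- tail padding (3B)
sizeof = 148, alignof = 4
array of 14: 14 × 148 = 2072

2072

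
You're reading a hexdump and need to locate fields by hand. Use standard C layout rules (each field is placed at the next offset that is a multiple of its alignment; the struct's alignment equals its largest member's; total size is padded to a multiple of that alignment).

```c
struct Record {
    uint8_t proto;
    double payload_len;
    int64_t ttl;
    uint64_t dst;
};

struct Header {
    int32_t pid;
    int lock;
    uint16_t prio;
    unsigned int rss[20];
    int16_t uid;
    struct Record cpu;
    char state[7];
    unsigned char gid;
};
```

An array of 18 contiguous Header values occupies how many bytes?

2448

Record: @0: proto [1B, align 1] → 1; +7 pad (align 8); @8: payload_len [8B, align 8] → 16; @16: ttl [8B, align 8] → 24; @24: dst [8B, align 8] → 32; size 32, align 8
@0: pid [4B, align 4] → 4
@4: lock [4B, align 4] → 8
@8: prio [2B, align 2] → 10
+2 pad (align 4)
@12: rss [80B, align 4] → 92
@92: uid [2B, align 2] → 94
+2 pad (align 8)
@96: cpu [32B, align 8] → 128
@128: state [7B, align 1] → 135
@135: gid [1B, align 1] → 136
size 136, align 8
array of 18: 18 × 136 = 2448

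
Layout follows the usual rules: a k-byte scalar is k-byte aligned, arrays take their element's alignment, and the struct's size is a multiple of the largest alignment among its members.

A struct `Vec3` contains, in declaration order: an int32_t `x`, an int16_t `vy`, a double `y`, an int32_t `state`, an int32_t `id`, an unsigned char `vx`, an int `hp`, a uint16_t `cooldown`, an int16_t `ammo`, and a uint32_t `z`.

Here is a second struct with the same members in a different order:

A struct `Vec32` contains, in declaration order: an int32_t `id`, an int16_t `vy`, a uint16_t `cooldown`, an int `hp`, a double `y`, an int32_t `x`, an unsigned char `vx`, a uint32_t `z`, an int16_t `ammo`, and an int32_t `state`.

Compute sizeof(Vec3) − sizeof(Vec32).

0..4  x  (4B, 4-aligned)
4..6  vy  (2B, 2-aligned)
6..8  -- padding (2B)
8..16  y  (8B, 8-aligned)
16..20  state  (4B, 4-aligned)
20..24  id  (4B, 4-aligned)
24..25  vx  (1B, 1-aligned)
25..28  -- padding (3B)
28..32  hp  (4B, 4-aligned)
32..34  cooldown  (2B, 2-aligned)
34..36  ammo  (2B, 2-aligned)
36..40  z  (4B, 4-aligned)
sizeof = 40, alignof = 8
— Vec32 —
0..4  id  (4B, 4-aligned)
4..6  vy  (2B, 2-aligned)
6..8  cooldown  (2B, 2-aligned)
8..12  hp  (4B, 4-aligned)
12..16  -- padding (4B)
16..24  y  (8B, 8-aligned)
24..28  x  (4B, 4-aligned)
28..29  vx  (1B, 1-aligned)
29..32  -- padding (3B)
32..36  z  (4B, 4-aligned)
36..38  ammo  (2B, 2-aligned)
38..40  -- padding (2B)
40..44  state  (4B, 4-aligned)
44..48  -- tail padding (4B)
sizeof = 48, alignof = 8
40 − 48 = -8

-8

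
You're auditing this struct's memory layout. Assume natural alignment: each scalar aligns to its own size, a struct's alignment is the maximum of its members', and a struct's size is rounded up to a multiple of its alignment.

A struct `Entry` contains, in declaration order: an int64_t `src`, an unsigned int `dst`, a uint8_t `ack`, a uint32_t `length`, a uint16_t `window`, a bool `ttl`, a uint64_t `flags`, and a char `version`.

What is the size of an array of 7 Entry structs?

src at 0 (size 8, align 8) → ends 8
dst at 8 (size 4, align 4) → ends 12
ack at 12 (size 1, align 1) → ends 13
pad 3 to align 4 for length
length at 16 (size 4, align 4) → ends 20
window at 20 (size 2, align 2) → ends 22
ttl at 22 (size 1, align 1) → ends 23
pad 1 to align 8 for flags
flags at 24 (size 8, align 8) → ends 32
version at 32 (size 1, align 1) → ends 33
tail pad 7 to reach multiple of 8
total 40 bytes, alignment 8
array of 7: 7 × 40 = 280

280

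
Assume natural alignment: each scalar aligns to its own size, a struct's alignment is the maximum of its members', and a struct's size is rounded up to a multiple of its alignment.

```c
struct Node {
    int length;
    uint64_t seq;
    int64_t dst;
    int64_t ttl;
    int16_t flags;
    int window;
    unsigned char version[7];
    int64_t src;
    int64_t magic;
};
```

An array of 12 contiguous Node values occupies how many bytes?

length at 0 (size 4, align 4) → ends 4
pad 4 to align 8 for seq
seq at 8 (size 8, align 8) → ends 16
dst at 16 (size 8, align 8) → ends 24
ttl at 24 (size 8, align 8) → ends 32
flags at 32 (size 2, align 2) → ends 34
pad 2 to align 4 for window
window at 36 (size 4, align 4) → ends 40
version at 40 (size 7, align 1) → ends 47
pad 1 to align 8 for src
src at 48 (size 8, align 8) → ends 56
magic at 56 (size 8, align 8) → ends 64
total 64 bytes, alignment 8
array of 12: 12 × 64 = 768

768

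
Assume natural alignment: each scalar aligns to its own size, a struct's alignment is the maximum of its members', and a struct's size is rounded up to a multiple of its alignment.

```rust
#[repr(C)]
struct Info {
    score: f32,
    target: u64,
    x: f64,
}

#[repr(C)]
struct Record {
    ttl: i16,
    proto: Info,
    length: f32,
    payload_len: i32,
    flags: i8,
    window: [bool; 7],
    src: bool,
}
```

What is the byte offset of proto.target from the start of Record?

Info: 0..4  score  (4B, 4-aligned); 4..8  -- padding (4B); 8..16  target  (8B, 8-aligned); 16..24  x  (8B, 8-aligned); sizeof = 24, alignof = 8
0..2  ttl  (2B, 2-aligned)
2..8  -- padding (6B)
8..32  proto  (24B, 8-aligned)
within Info: target at 8
8 + 8 = 16

16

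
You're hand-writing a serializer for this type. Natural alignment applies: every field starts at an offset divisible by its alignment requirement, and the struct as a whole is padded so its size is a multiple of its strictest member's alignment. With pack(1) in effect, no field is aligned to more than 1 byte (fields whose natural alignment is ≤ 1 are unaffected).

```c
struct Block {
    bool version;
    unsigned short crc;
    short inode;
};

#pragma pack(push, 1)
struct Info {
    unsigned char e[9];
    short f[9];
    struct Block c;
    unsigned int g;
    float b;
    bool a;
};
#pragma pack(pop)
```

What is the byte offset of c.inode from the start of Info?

Block: version at 0 (size 1, align 1) → ends 1; pad 1 to align 2 for crc; crc at 2 (size 2, align 2) → ends 4; inode at 4 (size 2, align 2) → ends 6; total 6 bytes, alignment 2
e at 0 (size 9, align 1) → ends 9
f at 9 (size 18, align 1) → ends 27
c at 27 (size 6, align 1) → ends 33
within Block: inode at 4
27 + 4 = 31

31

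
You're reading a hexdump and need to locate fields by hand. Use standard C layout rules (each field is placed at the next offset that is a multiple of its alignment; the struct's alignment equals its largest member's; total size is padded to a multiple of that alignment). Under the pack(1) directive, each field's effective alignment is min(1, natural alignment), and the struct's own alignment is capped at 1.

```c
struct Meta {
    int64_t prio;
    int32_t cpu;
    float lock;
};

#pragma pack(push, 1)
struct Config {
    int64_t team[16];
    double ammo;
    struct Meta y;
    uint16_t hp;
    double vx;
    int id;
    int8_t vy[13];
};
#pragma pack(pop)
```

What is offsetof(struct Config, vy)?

166

Meta: @0: prio [8B, align 8] → 8; @8: cpu [4B, align 4] → 12; @12: lock [4B, align 4] → 16; size 16, align 8
@0: team [128B, align 1] → 128
@128: ammo [8B, align 1] → 136
@136: y [16B, align 1] → 152
@152: hp [2B, align 1] → 154
@154: vx [8B, align 1] → 162
@162: id [4B, align 1] → 166
@166: vy [13B, align 1] → 179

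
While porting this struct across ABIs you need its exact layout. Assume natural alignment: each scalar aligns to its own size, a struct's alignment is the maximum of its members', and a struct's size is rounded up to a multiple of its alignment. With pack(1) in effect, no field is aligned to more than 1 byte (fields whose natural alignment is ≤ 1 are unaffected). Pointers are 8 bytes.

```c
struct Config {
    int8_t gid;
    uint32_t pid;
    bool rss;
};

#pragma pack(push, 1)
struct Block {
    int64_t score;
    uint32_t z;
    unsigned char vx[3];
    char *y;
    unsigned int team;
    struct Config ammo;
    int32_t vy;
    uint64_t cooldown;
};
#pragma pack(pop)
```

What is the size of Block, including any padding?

51 bytes

Config: @0: gid [1B, align 1] → 1; +3 pad (align 4); @4: pid [4B, align 4] → 8; @8: rss [1B, align 1] → 9; +3 tail pad (align 4); size 12, align 4
@0: score [8B, align 1] → 8
@8: z [4B, align 1] → 12
@12: vx [3B, align 1] → 15
@15: y [8B, align 1] → 23
@23: team [4B, align 1] → 27
@27: ammo [12B, align 1] → 39
@39: vy [4B, align 1] → 43
@43: cooldown [8B, align 1] → 51
size 51, align 1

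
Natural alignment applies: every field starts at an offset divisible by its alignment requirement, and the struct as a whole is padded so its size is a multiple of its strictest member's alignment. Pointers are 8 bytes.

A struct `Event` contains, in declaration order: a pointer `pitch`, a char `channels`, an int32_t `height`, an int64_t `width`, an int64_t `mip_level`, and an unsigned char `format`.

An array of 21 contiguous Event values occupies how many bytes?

@0: pitch [8B, align 8] → 8
@8: channels [1B, align 1] → 9
+3 pad (align 4)
@12: height [4B, align 4] → 16
@16: width [8B, align 8] → 24
@24: mip_level [8B, align 8] → 32
@32: format [1B, align 1] → 33
+7 tail pad (align 8)
size 40, align 8
array of 21: 21 × 40 = 840

840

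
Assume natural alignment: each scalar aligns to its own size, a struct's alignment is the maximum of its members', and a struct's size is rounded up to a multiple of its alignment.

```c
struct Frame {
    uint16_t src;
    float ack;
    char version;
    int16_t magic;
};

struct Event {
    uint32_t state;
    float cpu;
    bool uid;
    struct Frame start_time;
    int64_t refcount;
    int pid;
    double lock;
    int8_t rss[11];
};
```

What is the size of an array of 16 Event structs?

Frame: 0..2  src  (2B, 2-aligned); 2..4  -- padding (2B); 4..8  ack  (4B, 4-aligned); 8..9  version  (1B, 1-aligned); 9..10  -- padding (1B); 10..12  magic  (2B, 2-aligned); sizeof = 12, alignof = 4
0..4  state  (4B, 4-aligned)
4..8  cpu  (4B, 4-aligned)
8..9  uid  (1B, 1-aligned)
9..12  -- padding (3B)
12..24  start_time  (12B, 4-aligned)
24..32  refcount  (8B, 8-aligned)
32..36  pid  (4B, 4-aligned)
36..40  -- padding (4B)
40..48  lock  (8B, 8-aligned)
48..59  rss  (11B, 1-aligned)
59..64  -- tail padding (5B)
sizeof = 64, alignof = 8
array of 16: 16 × 64 = 1024

1024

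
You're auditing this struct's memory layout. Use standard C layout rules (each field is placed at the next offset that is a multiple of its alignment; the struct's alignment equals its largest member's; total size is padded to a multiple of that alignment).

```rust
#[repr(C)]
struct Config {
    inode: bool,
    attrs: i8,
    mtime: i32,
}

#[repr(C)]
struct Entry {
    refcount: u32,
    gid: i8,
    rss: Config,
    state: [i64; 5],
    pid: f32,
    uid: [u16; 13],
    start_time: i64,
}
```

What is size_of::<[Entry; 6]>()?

576

Config: 0..1  inode  (1B, 1-aligned); 1..2  attrs  (1B, 1-aligned); 2..4  -- padding (2B); 4..8  mtime  (4B, 4-aligned); sizeof = 8, alignof = 4
0..4  refcount  (4B, 4-aligned)
4..5  gid  (1B, 1-aligned)
5..8  -- padding (3B)
8..16  rss  (8B, 4-aligned)
16..56  state  (40B, 8-aligned)
56..60  pid  (4B, 4-aligned)
60..86  uid  (26B, 2-aligned)
86..88  -- padding (2B)
88..96  start_time  (8B, 8-aligned)
sizeof = 96, alignof = 8
array of 6: 6 × 96 = 576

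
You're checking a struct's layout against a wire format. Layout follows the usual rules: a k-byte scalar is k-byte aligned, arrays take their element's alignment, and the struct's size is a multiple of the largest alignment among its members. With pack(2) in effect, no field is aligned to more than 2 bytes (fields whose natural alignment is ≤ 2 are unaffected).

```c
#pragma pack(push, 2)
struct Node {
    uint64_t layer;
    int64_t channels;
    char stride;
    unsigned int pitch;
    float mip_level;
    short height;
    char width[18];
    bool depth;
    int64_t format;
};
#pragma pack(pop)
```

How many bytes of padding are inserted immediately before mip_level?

0

layer at 0 (size 8, align 2) → ends 8
channels at 8 (size 8, align 2) → ends 16
stride at 16 (size 1, align 1) → ends 17
pad 1 to align 2 for pitch
pitch at 18 (size 4, align 2) → ends 22
mip_level at 22 (size 4, align 2) → ends 26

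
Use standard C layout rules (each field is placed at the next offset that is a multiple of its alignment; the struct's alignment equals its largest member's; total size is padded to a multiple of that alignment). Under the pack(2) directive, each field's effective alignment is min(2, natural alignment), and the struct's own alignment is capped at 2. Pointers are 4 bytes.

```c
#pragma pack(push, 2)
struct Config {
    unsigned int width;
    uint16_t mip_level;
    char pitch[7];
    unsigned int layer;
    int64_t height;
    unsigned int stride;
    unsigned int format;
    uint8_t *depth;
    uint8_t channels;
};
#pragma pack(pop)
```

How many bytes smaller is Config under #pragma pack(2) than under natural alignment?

natural layout:
  width at 0 (size 4, align 4) → ends 4
  mip_level at 4 (size 2, align 2) → ends 6
  pitch at 6 (size 7, align 1) → ends 13
  pad 3 to align 4 for layer
  layer at 16 (size 4, align 4) → ends 20
  pad 4 to align 8 for height
  height at 24 (size 8, align 8) → ends 32
  stride at 32 (size 4, align 4) → ends 36
  format at 36 (size 4, align 4) → ends 40
  depth at 40 (size 4, align 4) → ends 44
  channels at 44 (size 1, align 1) → ends 45
  tail pad 3 to reach multiple of 8
  total 48 bytes, alignment 8
packed(2) layout:
  width at 0 (size 4, align 2) → ends 4
  mip_level at 4 (size 2, align 2) → ends 6
  pitch at 6 (size 7, align 1) → ends 13
  pad 1 to align 2 for layer
  layer at 14 (size 4, align 2) → ends 18
  height at 18 (size 8, align 2) → ends 26
  stride at 26 (size 4, align 2) → ends 30
  format at 30 (size 4, align 2) → ends 34
  depth at 34 (size 4, align 2) → ends 38
  channels at 38 (size 1, align 1) → ends 39
  tail pad 1 to reach multiple of 2
  total 40 bytes, alignment 2
48 − 40 = 8

8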